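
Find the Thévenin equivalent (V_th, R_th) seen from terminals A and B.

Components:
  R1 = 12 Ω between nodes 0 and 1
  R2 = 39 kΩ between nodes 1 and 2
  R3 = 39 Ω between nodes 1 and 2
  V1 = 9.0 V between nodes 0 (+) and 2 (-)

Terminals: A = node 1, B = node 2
Step 1 — V_th is the open-circuit voltage V_A - V_B (nothing connected across the terminals).
Nodal analysis, taking node 2 as the 0 V reference.
Source V1 fixes V_0 = 9 V.
KCL at each unknown node (sum of currents leaving = 0; resistances in Ω):
  Node 1: (V_1 - 9)/12 + (V_1 - 0)/39000 + (V_1 - 0)/39 = 0
Collecting terms: 0.109 × V_1 = 0.75  =>  V_1 = 6.881 V
V_th = V_1 - V_2 = 6.881 - 0 = 6.881 V
Step 2 — R_th: zero the source — replace V1 by a short circuit (node 2 merges into node 0) — and find the resistance seen between A (node 1) and B (node 0).
Reduce the network between node 1 (A) and node 0 (B) by series/parallel combination:
  Rp1 = R1 ‖ R2 ‖ R3 (parallel, all between nodes 0 and 1) = 1/(1/12 + 1/39000 + 1/39) = 9.174 Ω
R_th = 9.174 Ω

Final answer: V_th = 6.881 V, R_th = 9.174 Ω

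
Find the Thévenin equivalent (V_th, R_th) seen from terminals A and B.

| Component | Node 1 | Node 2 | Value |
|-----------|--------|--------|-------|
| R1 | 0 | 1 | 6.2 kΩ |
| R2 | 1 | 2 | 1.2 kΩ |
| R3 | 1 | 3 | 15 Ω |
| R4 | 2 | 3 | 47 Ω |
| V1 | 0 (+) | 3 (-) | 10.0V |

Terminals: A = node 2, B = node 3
Step 1 — V_th is the open-circuit voltage V_A - V_B (nothing connected across the terminals).
Nodal analysis, taking node 3 as the 0 V reference.
Source V1 fixes V_0 = 10 V.
KCL at each unknown node (sum of currents leaving = 0; resistances in Ω):
  Node 1: (V_1 - 10)/6200 + (V_1 - V_2)/1200 + (V_1 - 0)/15 = 0
  Node 2: (V_2 - V_1)/1200 + (V_2 - 0)/47 = 0
Collecting terms (coefficients in siemens):
  0.06766·V_1 - 0.0008333·V_2 = 0.001613
  0.02211·V_2 - 0.0008333·V_1 = 0
Determinant D = (0.06766)(0.02211) - (-0.0008333)(-0.0008333) = 0.001495
V_1 = [(0.001613)(0.02211) - (-0.0008333)(0)]/D = 0.02385 V
V_2 = [(0.06766)(0) - (0.001613)(-0.0008333)]/D = 0.0008989 V
V_th = V_2 - V_3 = 0.0008989 - 0 = 0.0008989 V
Step 2 — R_th: zero the source — replace V1 by a short circuit (node 3 merges into node 0) — and find the resistance seen between A (node 2) and B (node 0).
Reduce the network between node 2 (A) and node 0 (B) by series/parallel combination:
  Rp1 = R1 ‖ R3 (parallel, both between nodes 0 and 1) = 1/(1/6200 + 1/15) = 14.96 Ω
  Rs1 = R2 + Rp1 (series, joined only at node 1) = 1200 + 14.96 = 1215 Ω
  Rp2 = R4 ‖ Rs1 (parallel, both between nodes 0 and 2) = 1/(1/47 + 1/1215) = 45.25 Ω
R_th = 45.25 Ω

Final answer: V_th = 0.0008989 V, R_th = 45.25 Ω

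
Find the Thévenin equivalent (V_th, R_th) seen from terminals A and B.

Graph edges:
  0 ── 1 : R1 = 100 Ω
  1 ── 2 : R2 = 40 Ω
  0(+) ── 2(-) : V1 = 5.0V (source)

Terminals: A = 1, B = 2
Step 1 — V_th is the open-circuit voltage V_A - V_B (nothing connected across the terminals).
Nodal analysis, taking node 2 as the 0 V reference.
Source V1 fixes V_0 = 5 V.
KCL at each unknown node (sum of currents leaving = 0; resistances in Ω):
  Node 1: (V_1 - 5)/100 + (V_1 - 0)/40 = 0
Collecting terms: 0.035 × V_1 = 0.05  =>  V_1 = 1.429 V
V_th = V_1 - V_2 = 1.429 - 0 = 1.429 V
Step 2 — R_th: zero the source — replace V1 by a short circuit (node 2 merges into node 0) — and find the resistance seen between A (node 1) and B (node 0).
Reduce the network between node 1 (A) and node 0 (B) by series/parallel combination:
  Rp1 = R1 ‖ R2 (parallel, both between nodes 0 and 1) = 1/(1/100 + 1/40) = 28.57 Ω
R_th = 28.57 Ω

Final answer: V_th = 1.429 V, R_th = 28.57 Ω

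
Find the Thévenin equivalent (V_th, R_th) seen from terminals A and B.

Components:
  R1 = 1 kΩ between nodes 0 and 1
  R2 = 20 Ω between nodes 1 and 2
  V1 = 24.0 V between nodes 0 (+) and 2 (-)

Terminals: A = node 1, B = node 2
Step 1 — V_th is the open-circuit voltage V_A - V_B (nothing connected across the terminals).
Nodal analysis, taking node 2 as the 0 V reference.
Source V1 fixes V_0 = 24 V.
KCL at each unknown node (sum of currents leaving = 0; resistances in Ω):
  Node 1: (V_1 - 24)/1000 + (V_1 - 0)/20 = 0
Collecting terms: 0.051 × V_1 = 0.024  =>  V_1 = 0.4706 V
V_th = V_1 - V_2 = 0.4706 - 0 = 0.4706 V
Step 2 — R_th: zero the source — replace V1 by a short circuit (node 2 merges into node 0) — and find the resistance seen between A (node 1) and B (node 0).
Reduce the network between node 1 (A) and node 0 (B) by series/parallel combination:
  Rp1 = R1 ‖ R2 (parallel, both between nodes 0 and 1) = 1/(1/1000 + 1/20) = 19.61 Ω
R_th = 19.61 Ω

Final answer: V_th = 0.4706 V, R_th = 19.61 Ω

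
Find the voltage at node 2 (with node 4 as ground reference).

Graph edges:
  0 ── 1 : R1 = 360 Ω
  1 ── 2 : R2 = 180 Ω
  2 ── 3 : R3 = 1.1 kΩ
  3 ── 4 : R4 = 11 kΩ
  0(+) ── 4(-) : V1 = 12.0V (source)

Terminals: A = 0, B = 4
Nodal analysis, taking node 4 as the 0 V reference.
Source V1 fixes V_0 = 12 V.
KCL at each unknown node (sum of currents leaving = 0; resistances in Ω):
  Node 1: (V_1 - 12)/360 + (V_1 - V_2)/180 = 0
  Node 2: (V_2 - V_1)/180 + (V_2 - V_3)/1100 = 0
  Node 3: (V_3 - V_2)/1100 + (V_3 - 0)/11000 = 0
Collecting terms (coefficients in siemens):
  0.008333·V_1 - 0.005556·V_2 = 0.03333
  0.006465·V_2 - 0.005556·V_1 - 0.0009091·V_3 = 0
  0.001·V_3 - 0.0009091·V_2 = 0
Solving these 3 simultaneous equations (Gaussian elimination) gives:
  V_1 = 11.66 V, V_2 = 11.49 V, V_3 = 10.44 V
The requested potential is V_2 = 11.49 V.

Final answer: V_2 = 11.49 V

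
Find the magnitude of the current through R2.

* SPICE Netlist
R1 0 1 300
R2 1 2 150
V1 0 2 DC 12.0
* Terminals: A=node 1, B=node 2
Nodal analysis, taking node 2 as the 0 V reference.
Source V1 fixes V_0 = 12 V.
KCL at each unknown node (sum of currents leaving = 0; resistances in Ω):
  Node 1: (V_1 - 12)/300 + (V_1 - 0)/150 = 0
Collecting terms: 0.01 × V_1 = 0.04  =>  V_1 = 4 V
I_R2 = (V_1 - V_2)/R2 = (4 - 0)/150 = 0.02667 A
|I_R2| = 0.02667 A

Final answer: |I_R2| = 0.02667 A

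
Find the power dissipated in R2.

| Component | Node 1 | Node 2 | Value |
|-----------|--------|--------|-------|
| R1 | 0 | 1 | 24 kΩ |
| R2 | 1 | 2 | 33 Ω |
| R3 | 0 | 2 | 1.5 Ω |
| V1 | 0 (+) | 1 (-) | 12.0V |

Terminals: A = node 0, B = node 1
Nodal analysis, taking node 1 as the 0 V reference.
Source V1 fixes V_0 = 12 V.
KCL at each unknown node (sum of currents leaving = 0; resistances in Ω):
  Node 2: (V_2 - 0)/33 + (V_2 - 12)/1.5 = 0
Collecting terms: 0.697 × V_2 = 8  =>  V_2 = 11.48 V
I_R2 = (V_1 - V_2)/R2 = (0 - 11.48)/33 = -0.3478 A
P_R2 = I_R2² × R2 = (-0.3478)² × 33 = 3.992 W

Final answer: 3.992 W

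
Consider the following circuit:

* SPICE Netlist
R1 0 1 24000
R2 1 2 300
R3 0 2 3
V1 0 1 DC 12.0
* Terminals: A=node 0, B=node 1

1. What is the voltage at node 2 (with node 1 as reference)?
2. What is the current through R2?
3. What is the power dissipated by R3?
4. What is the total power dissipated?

Nodal analysis, taking node 1 as the 0 V reference.
Source V1 fixes V_0 = 12 V.
KCL at each unknown node (sum of currents leaving = 0; resistances in Ω):
  Node 2: (V_2 - 0)/300 + (V_2 - 12)/3 = 0
Collecting terms: 0.3367 × V_2 = 4  =>  V_2 = 11.88 V
Part 1:
  Read off the nodal solution: V_2 = 11.88 V
Part 2:
  I_R2 = (V_1 - V_2)/R2 = (0 - 11.88)/300 = -0.0396 A
  Magnitude: I_R2 = 0.0396 A
Part 3:
  I_R3 = (V_0 - V_2)/R3 = (12 - 11.88)/3 = 0.0396 A
  P_R3 = I_R3² × R3 = (0.0396)² × 3 = 0.004705 W
Part 4:
  Power in each resistor, P = (ΔV)²/R:
    P_R1 = (12 - 0)²/24000 = 0.006 W
    P_R2 = (0 - 11.88)²/300 = 0.4705 W
    P_R3 = (12 - 11.88)²/3 = 0.004705 W
  P_total = P_R1 + P_R2 + P_R3 = 0.4812 W

Final answers:
1. V_2 = 11.88 V
2. I_R2 = 0.0396 A
3. P_R3 = 0.004705 W
4. P_total = 0.4812 W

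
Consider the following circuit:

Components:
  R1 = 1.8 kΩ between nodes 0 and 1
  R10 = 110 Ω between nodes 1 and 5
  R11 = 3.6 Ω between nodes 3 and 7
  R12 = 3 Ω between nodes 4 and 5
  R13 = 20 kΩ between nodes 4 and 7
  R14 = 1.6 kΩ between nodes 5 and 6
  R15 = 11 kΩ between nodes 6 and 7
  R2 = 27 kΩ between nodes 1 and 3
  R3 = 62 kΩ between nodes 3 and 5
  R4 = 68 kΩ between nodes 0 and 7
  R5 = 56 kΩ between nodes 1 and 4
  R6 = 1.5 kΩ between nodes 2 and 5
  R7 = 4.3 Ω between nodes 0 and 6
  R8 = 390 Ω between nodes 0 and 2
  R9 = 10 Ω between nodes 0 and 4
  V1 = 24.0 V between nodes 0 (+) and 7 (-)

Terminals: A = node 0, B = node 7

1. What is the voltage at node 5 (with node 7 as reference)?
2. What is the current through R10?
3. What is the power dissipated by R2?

Nodal analysis, taking node 7 as the 0 V reference.
Source V1 fixes V_0 = 24 V.
KCL at each unknown node (sum of currents leaving = 0; resistances in Ω):
  Node 1: (V_1 - 24)/1800 + (V_1 - V_3)/27000 + (V_1 - V_4)/56000 + (V_1 - V_5)/110 = 0
  Node 2: (V_2 - V_5)/1500 + (V_2 - 24)/390 = 0
  Node 3: (V_3 - V_1)/27000 + (V_3 - V_5)/62000 + (V_3 - 0)/3.6 = 0
  Node 4: (V_4 - V_1)/56000 + (V_4 - 24)/10 + (V_4 - V_5)/3 + (V_4 - 0)/20000 = 0
  Node 5: (V_5 - V_3)/62000 + (V_5 - V_2)/1500 + (V_5 - V_1)/110 + (V_5 - V_4)/3 + (V_5 - V_6)/1600 = 0
  Node 6: (V_6 - 24)/4.3 + (V_6 - V_5)/1600 + (V_6 - 0)/11000 = 0
Collecting terms (coefficients in siemens):
  0.009701·V_1 - 0.00003704·V_3 - 0.00001786·V_4 - 0.009091·V_5 = 0.01333
  0.003231·V_2 - 0.0006667·V_5 = 0.06154
  0.2778·V_3 - 0.00003704·V_1 - 0.00001613·V_5 = 0
  0.4334·V_4 - 0.00001786·V_1 - 0.3333·V_5 = 2.4
  0.3437·V_5 - 0.009091·V_1 - 0.0006667·V_2 - 0.00001613·V_3 - 0.3333·V_4 - 0.000625·V_6 = 0
  0.2333·V_6 - 0.000625·V_5 = 5.581
Solving these 6 simultaneous equations (Gaussian elimination) gives:
  V_1 = 23.88 V, V_2 = 23.99 V, V_3 = 0.004575 V, V_4 = 23.98 V
  V_5 = 23.97 V, V_6 = 23.99 V
Part 1:
  Read off the nodal solution: V_5 = 23.97 V
Part 2:
  I_R10 = (V_1 - V_5)/R10 = (23.88 - 23.97)/110 = -0.0008176 A
  Magnitude: I_R10 = 0.0008176 A
Part 3:
  I_R2 = (V_1 - V_3)/R2 = (23.88 - 0.004575)/27000 = 0.0008844 A
  P_R2 = I_R2² × R2 = (0.0008844)² × 27000 = 0.02112 W

Final answers:
1. V_5 = 23.97 V
2. I_R10 = 0.0008176 A
3. P_R2 = 0.02112 W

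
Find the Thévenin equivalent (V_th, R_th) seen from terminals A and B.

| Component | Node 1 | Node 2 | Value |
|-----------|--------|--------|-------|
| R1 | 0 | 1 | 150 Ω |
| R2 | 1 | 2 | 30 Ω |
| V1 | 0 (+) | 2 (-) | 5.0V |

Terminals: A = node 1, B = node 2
Step 1 — V_th is the open-circuit voltage V_A - V_B (nothing connected across the terminals).
Nodal analysis, taking node 2 as the 0 V reference.
Source V1 fixes V_0 = 5 V.
KCL at each unknown node (sum of currents leaving = 0; resistances in Ω):
  Node 1: (V_1 - 5)/150 + (V_1 - 0)/30 = 0
Collecting terms: 0.04 × V_1 = 0.03333  =>  V_1 = 0.8333 V
V_th = V_1 - V_2 = 0.8333 - 0 = 0.8333 V
Step 2 — R_th: zero the source — replace V1 by a short circuit (node 2 merges into node 0) — and find the resistance seen between A (node 1) and B (node 0).
Reduce the network between node 1 (A) and node 0 (B) by series/parallel combination:
  Rp1 = R1 ‖ R2 (parallel, both between nodes 0 and 1) = 1/(1/150 + 1/30) = 25 Ω
R_th = 25 Ω

Final answer: V_th = 0.8333 V, R_th = 25 Ω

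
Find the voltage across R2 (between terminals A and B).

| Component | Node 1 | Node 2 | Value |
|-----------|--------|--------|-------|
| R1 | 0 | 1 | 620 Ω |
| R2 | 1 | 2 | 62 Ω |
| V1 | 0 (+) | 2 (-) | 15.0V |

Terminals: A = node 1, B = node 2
R1 and R2 are in series across V1 (node 0 → node 1 → node 2), and the output A–B is taken across R2, so this is a voltage divider.
Series current: I = V1/(R1 + R2) = 15/(620 + 62) = 15/682 = 0.02199 A
V_R2 = I × R2 = V1 × R2/(R1 + R2) = 15 × 62/682 = 1.364 V

Final answer: 1.364 V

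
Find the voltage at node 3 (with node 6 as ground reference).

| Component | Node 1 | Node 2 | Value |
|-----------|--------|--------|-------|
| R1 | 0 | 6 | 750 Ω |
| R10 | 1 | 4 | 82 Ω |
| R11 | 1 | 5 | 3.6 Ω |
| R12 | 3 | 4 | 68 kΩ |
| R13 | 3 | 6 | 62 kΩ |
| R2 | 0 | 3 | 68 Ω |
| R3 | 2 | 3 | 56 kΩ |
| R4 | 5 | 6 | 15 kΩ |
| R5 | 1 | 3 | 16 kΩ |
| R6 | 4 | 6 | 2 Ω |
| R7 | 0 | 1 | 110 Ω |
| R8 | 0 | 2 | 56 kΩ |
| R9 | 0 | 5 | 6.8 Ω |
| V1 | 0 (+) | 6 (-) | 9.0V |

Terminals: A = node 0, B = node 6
Nodal analysis, taking node 6 as the 0 V reference.
Source V1 fixes V_0 = 9 V.
KCL at each unknown node (sum of currents leaving = 0; resistances in Ω):
  Node 1: (V_1 - V_3)/16000 + (V_1 - 9)/110 + (V_1 - V_4)/82 + (V_1 - V_5)/3.6 = 0
  Node 2: (V_2 - V_3)/56000 + (V_2 - 9)/56000 = 0
  Node 3: (V_3 - 9)/68 + (V_3 - V_2)/56000 + (V_3 - V_1)/16000 + (V_3 - V_4)/68000 + (V_3 - 0)/62000 = 0
  Node 4: (V_4 - 0)/2 + (V_4 - V_1)/82 + (V_4 - V_3)/68000 = 0
  Node 5: (V_5 - 0)/15000 + (V_5 - 9)/6.8 + (V_5 - V_1)/3.6 = 0
Collecting terms (coefficients in siemens):
  0.2991·V_1 - 0.0000625·V_3 - 0.0122·V_4 - 0.2778·V_5 = 0.08182
  0.00003571·V_2 - 0.00001786·V_3 = 0.0001607
  0.01482·V_3 - 0.0000625·V_1 - 0.00001786·V_2 - 0.00001471·V_4 = 0.1324
  0.5122·V_4 - 0.0122·V_1 - 0.00001471·V_3 = 0
  0.4249·V_5 - 0.2778·V_1 = 1.324
Solving these 5 simultaneous equations (Gaussian elimination) gives:
  V_1 = 8.083 V, V_2 = 8.989 V, V_3 = 8.978 V, V_4 = 0.1927 V
  V_5 = 8.399 V
The requested potential is V_3 = 8.978 V.

Final answer: V_3 = 8.978 V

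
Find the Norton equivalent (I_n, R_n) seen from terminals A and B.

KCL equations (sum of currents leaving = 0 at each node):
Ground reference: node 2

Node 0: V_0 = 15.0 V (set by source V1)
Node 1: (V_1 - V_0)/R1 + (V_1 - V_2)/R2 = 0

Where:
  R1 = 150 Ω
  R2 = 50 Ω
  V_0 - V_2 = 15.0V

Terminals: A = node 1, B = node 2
Find the Thévenin equivalent first; then I_n = V_th/R_th and R_n = R_th.
Step 1 — V_th is the open-circuit voltage V_A - V_B (nothing connected across the terminals).
Nodal analysis, taking node 2 as the 0 V reference.
Source V1 fixes V_0 = 15 V.
KCL at each unknown node (sum of currents leaving = 0; resistances in Ω):
  Node 1: (V_1 - 15)/150 + (V_1 - 0)/50 = 0
Collecting terms: 0.02667 × V_1 = 0.1  =>  V_1 = 3.75 V
V_th = V_1 - V_2 = 3.75 - 0 = 3.75 V
Step 2 — R_th: zero the source — replace V1 by a short circuit (node 2 merges into node 0) — and find the resistance seen between A (node 1) and B (node 0).
Reduce the network between node 1 (A) and node 0 (B) by series/parallel combination:
  Rp1 = R1 ‖ R2 (parallel, both between nodes 0 and 1) = 1/(1/150 + 1/50) = 37.5 Ω
R_th = 37.5 Ω
I_n = V_th/R_th = 3.75/37.5 = 0.1 A, and R_n = R_th = 37.5 Ω

Final answer: I_n = 0.1 A, R_n = 37.5 Ω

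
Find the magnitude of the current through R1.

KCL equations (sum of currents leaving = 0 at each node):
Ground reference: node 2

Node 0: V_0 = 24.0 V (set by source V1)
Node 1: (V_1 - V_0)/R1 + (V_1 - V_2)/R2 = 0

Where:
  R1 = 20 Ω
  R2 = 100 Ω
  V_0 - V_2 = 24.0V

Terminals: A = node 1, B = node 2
Nodal analysis, taking node 2 as the 0 V reference.
Source V1 fixes V_0 = 24 V.
KCL at each unknown node (sum of currents leaving = 0; resistances in Ω):
  Node 1: (V_1 - 24)/20 + (V_1 - 0)/100 = 0
Collecting terms: 0.06 × V_1 = 1.2  =>  V_1 = 20 V
I_R1 = (V_0 - V_1)/R1 = (24 - 20)/20 = 0.2 A
|I_R1| = 0.2 A

Final answer: |I_R1| = 0.2 A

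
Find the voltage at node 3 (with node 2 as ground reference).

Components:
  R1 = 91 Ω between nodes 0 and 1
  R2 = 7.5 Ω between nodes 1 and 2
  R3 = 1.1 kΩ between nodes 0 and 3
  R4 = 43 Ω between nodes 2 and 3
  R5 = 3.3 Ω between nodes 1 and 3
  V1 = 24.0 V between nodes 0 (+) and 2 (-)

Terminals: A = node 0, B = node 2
Nodal analysis, taking node 2 as the 0 V reference.
Source V1 fixes V_0 = 24 V.
KCL at each unknown node (sum of currents leaving = 0; resistances in Ω):
  Node 1: (V_1 - 24)/91 + (V_1 - 0)/7.5 + (V_1 - V_3)/3.3 = 0
  Node 3: (V_3 - 24)/1100 + (V_3 - 0)/43 + (V_3 - V_1)/3.3 = 0
Collecting terms (coefficients in siemens):
  0.4474·V_1 - 0.303·V_3 = 0.2637
  0.3272·V_3 - 0.303·V_1 = 0.02182
Determinant D = (0.4474)(0.3272) - (-0.303)(-0.303) = 0.05454
V_1 = [(0.2637)(0.3272) - (-0.303)(0.02182)]/D = 1.703 V
V_3 = [(0.4474)(0.02182) - (0.2637)(-0.303)]/D = 1.644 V
The requested potential is V_3 = 1.644 V.

Final answer: V_3 = 1.644 V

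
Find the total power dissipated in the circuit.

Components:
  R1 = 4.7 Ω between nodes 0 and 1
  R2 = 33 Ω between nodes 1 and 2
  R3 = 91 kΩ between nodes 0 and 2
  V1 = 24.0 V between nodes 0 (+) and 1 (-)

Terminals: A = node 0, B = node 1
Nodal analysis, taking node 1 as the 0 V reference.
Source V1 fixes V_0 = 24 V.
KCL at each unknown node (sum of currents leaving = 0; resistances in Ω):
  Node 2: (V_2 - 0)/33 + (V_2 - 24)/91000 = 0
Collecting terms: 0.03031 × V_2 = 0.0002637  =>  V_2 = 0.0087 V
Power in each resistor, P = (ΔV)²/R:
  P_R1 = (24 - 0)²/4.7 = 122.6 W
  P_R2 = (0 - 0.0087)²/33 = 0.000002294 W
  P_R3 = (24 - 0.0087)²/91000 = 0.006325 W
P_total = P_R1 + P_R2 + P_R3 = 122.6 W

Final answer: 122.6 W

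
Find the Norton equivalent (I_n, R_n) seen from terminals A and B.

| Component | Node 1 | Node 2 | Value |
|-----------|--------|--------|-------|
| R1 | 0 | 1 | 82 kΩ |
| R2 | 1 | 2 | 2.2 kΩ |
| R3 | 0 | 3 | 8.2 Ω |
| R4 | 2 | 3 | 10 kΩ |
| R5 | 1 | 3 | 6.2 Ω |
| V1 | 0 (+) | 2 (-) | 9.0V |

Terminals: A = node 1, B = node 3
Find the Thévenin equivalent first; then I_n = V_th/R_th and R_n = R_th.
Step 1 — V_th is the open-circuit voltage V_A - V_B (nothing connected across the terminals).
Nodal analysis, taking node 2 as the 0 V reference.
Source V1 fixes V_0 = 9 V.
KCL at each unknown node (sum of currents leaving = 0; resistances in Ω):
  Node 1: (V_1 - 9)/82000 + (V_1 - 0)/2200 + (V_1 - V_3)/6.2 = 0
  Node 3: (V_3 - 9)/8.2 + (V_3 - 0)/10000 + (V_3 - V_1)/6.2 = 0
Collecting terms (coefficients in siemens):
  0.1618·V_1 - 0.1613·V_3 = 0.0001098
  0.2833·V_3 - 0.1613·V_1 = 1.098
Determinant D = (0.1618)(0.2833) - (-0.1613)(-0.1613) = 0.01982
V_1 = [(0.0001098)(0.2833) - (-0.1613)(1.098)]/D = 8.934 V
V_3 = [(0.1618)(1.098) - (0.0001098)(-0.1613)]/D = 8.959 V
V_th = V_1 - V_3 = 8.934 - 8.959 = -0.02517 V
Step 2 — R_th: zero the source — replace V1 by a short circuit (node 2 merges into node 0) — and find the resistance seen between A (node 1) and B (node 3).
Reduce the network between node 1 (A) and node 3 (B) by series/parallel combination:
  Rp1 = R1 ‖ R2 (parallel, both between nodes 0 and 1) = 1/(1/82000 + 1/2200) = 2143 Ω
  Rp2 = R3 ‖ R4 (parallel, both between nodes 0 and 3) = 1/(1/8.2 + 1/10000) = 8.193 Ω
  Rs1 = Rp1 + Rp2 (series, joined only at node 0) = 2143 + 8.193 = 2151 Ω
  Rp3 = R5 ‖ Rs1 (parallel, both between nodes 1 and 3) = 1/(1/6.2 + 1/2151) = 6.182 Ω
R_th = 6.182 Ω
I_n = V_th/R_th = -0.02517/6.182 = -0.004072 A, and R_n = R_th = 6.182 Ω

Final answer: I_n = -0.004072 A, R_n = 6.182 Ω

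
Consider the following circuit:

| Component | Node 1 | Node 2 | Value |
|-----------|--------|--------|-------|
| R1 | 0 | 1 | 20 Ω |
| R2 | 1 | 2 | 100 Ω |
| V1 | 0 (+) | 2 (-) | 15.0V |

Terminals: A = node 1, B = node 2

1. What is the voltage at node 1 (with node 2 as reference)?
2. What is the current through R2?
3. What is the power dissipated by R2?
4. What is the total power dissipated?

Nodal analysis, taking node 2 as the 0 V reference.
Source V1 fixes V_0 = 15 V.
KCL at each unknown node (sum of currents leaving = 0; resistances in Ω):
  Node 1: (V_1 - 15)/20 + (V_1 - 0)/100 = 0
Collecting terms: 0.06 × V_1 = 0.75  =>  V_1 = 12.5 V
Part 1:
  Read off the nodal solution: V_1 = 12.5 V
Part 2:
  I_R2 = (V_1 - V_2)/R2 = (12.5 - 0)/100 = 0.125 A
  Magnitude: I_R2 = 0.125 A
Part 3:
  I_R2 = (V_1 - V_2)/R2 = (12.5 - 0)/100 = 0.125 A
  P_R2 = I_R2² × R2 = (0.125)² × 100 = 1.562 W
Part 4:
  Power in each resistor, P = (ΔV)²/R:
    P_R1 = (15 - 12.5)²/20 = 0.3125 W
    P_R2 = (12.5 - 0)²/100 = 1.562 W
  P_total = P_R1 + P_R2 = 1.875 W

Final answers:
1. V_1 = 12.5 V
2. I_R2 = 0.125 A
3. P_R2 = 1.562 W
4. P_total = 1.875 W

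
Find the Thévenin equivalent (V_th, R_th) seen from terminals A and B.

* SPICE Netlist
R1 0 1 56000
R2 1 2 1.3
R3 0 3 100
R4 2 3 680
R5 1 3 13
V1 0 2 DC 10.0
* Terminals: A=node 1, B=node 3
Step 1 — V_th is the open-circuit voltage V_A - V_B (nothing connected across the terminals).
Nodal analysis, taking node 2 as the 0 V reference.
Source V1 fixes V_0 = 10 V.
KCL at each unknown node (sum of currents leaving = 0; resistances in Ω):
  Node 1: (V_1 - 10)/56000 + (V_1 - 0)/1.3 + (V_1 - V_3)/13 = 0
  Node 3: (V_3 - 10)/100 + (V_3 - 0)/680 + (V_3 - V_1)/13 = 0
Collecting terms (coefficients in siemens):
  0.8462·V_1 - 0.07692·V_3 = 0.0001786
  0.08839·V_3 - 0.07692·V_1 = 0.1
Determinant D = (0.8462)(0.08839) - (-0.07692)(-0.07692) = 0.06888
V_1 = [(0.0001786)(0.08839) - (-0.07692)(0.1)]/D = 0.1119 V
V_3 = [(0.8462)(0.1) - (0.0001786)(-0.07692)]/D = 1.229 V
V_th = V_1 - V_3 = 0.1119 - 1.229 = -1.117 V
Step 2 — R_th: zero the source — replace V1 by a short circuit (node 2 merges into node 0) — and find the resistance seen between A (node 1) and B (node 3).
Reduce the network between node 1 (A) and node 3 (B) by series/parallel combination:
  Rp1 = R1 ‖ R2 (parallel, both between nodes 0 and 1) = 1/(1/56000 + 1/1.3) = 1.3 Ω
  Rp2 = R3 ‖ R4 (parallel, both between nodes 0 and 3) = 1/(1/100 + 1/680) = 87.18 Ω
  Rs1 = Rp1 + Rp2 (series, joined only at node 0) = 1.3 + 87.18 = 88.48 Ω
  Rp3 = R5 ‖ Rs1 (parallel, both between nodes 1 and 3) = 1/(1/13 + 1/88.48) = 11.33 Ω
R_th = 11.33 Ω

Final answer: V_th = -1.117 V, R_th = 11.33 Ω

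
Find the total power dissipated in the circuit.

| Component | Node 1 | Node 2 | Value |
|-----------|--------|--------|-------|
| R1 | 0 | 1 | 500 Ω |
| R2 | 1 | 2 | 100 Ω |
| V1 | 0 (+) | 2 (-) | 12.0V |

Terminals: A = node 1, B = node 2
Nodal analysis, taking node 2 as the 0 V reference.
Source V1 fixes V_0 = 12 V.
KCL at each unknown node (sum of currents leaving = 0; resistances in Ω):
  Node 1: (V_1 - 12)/500 + (V_1 - 0)/100 = 0
Collecting terms: 0.012 × V_1 = 0.024  =>  V_1 = 2 V
Power in each resistor, P = (ΔV)²/R:
  P_R1 = (12 - 2)²/500 = 0.2 W
  P_R2 = (2 - 0)²/100 = 0.04 W
P_total = P_R1 + P_R2 = 0.24 W

Final answer: 0.24 W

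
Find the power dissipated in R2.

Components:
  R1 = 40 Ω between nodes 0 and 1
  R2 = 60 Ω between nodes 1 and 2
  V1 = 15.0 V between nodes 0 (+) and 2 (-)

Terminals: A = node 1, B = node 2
Nodal analysis, taking node 2 as the 0 V reference.
Source V1 fixes V_0 = 15 V.
KCL at each unknown node (sum of currents leaving = 0; resistances in Ω):
  Node 1: (V_1 - 15)/40 + (V_1 - 0)/60 = 0
Collecting terms: 0.04167 × V_1 = 0.375  =>  V_1 = 9 V
I_R2 = (V_1 - V_2)/R2 = (9 - 0)/60 = 0.15 A
P_R2 = I_R2² × R2 = (0.15)² × 60 = 1.35 W

Final answer: 1.35 W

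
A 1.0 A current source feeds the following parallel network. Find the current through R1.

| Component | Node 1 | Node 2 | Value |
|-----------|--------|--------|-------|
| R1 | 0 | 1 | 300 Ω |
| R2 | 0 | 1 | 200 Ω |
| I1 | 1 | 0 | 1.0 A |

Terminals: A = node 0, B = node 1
All resistors sit directly between nodes 0 and 1, so they are in parallel and share one voltage V; the full source current 1 A splits among them.
1/R_par = 1/300 + 1/200 = 0.008333 S  =>  R_par = 120 Ω
V = I × R_par = 1 × 120 = 120 V
I_R1 = V/R1 = 120/300 = 0.4 A

Final answer: 0.4 A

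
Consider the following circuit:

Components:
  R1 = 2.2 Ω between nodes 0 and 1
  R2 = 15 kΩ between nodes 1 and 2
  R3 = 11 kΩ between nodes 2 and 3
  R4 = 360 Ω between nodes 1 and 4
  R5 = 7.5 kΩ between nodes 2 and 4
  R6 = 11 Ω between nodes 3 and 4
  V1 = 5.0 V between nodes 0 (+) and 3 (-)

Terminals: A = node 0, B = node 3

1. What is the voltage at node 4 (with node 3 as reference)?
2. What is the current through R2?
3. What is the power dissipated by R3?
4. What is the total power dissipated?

Nodal analysis, taking node 3 as the 0 V reference.
Source V1 fixes V_0 = 5 V.
KCL at each unknown node (sum of currents leaving = 0; resistances in Ω):
  Node 1: (V_1 - 5)/2.2 + (V_1 - V_2)/15000 + (V_1 - V_4)/360 = 0
  Node 2: (V_2 - V_1)/15000 + (V_2 - 0)/11000 + (V_2 - V_4)/7500 = 0
  Node 4: (V_4 - V_1)/360 + (V_4 - V_2)/7500 + (V_4 - 0)/11 = 0
Collecting terms (coefficients in siemens):
  0.4574·V_1 - 0.00006667·V_2 - 0.002778·V_4 = 2.273
  0.0002909·V_2 - 0.00006667·V_1 - 0.0001333·V_4 = 0
  0.09382·V_4 - 0.002778·V_1 - 0.0001333·V_2 = 0
Solving these 3 simultaneous equations (Gaussian elimination) gives:
  V_1 = 4.97 V, V_2 = 1.207 V, V_4 = 0.1489 V
Part 1:
  Read off the nodal solution: V_4 = 0.1489 V
Part 2:
  I_R2 = (V_1 - V_2)/R2 = (4.97 - 1.207)/15000 = 0.0002509 A
  Magnitude: I_R2 = 0.0002509 A
Part 3:
  I_R3 = (V_2 - V_3)/R3 = (1.207 - 0)/11000 = 0.0001097 A
  P_R3 = I_R3² × R3 = (0.0001097)² × 11000 = 0.0001325 W
Part 4:
  Power in each resistor, P = (ΔV)²/R:
    P_R1 = (5 - 4.97)²/2.2 = 0.0004095 W
    P_R2 = (4.97 - 1.207)²/15000 = 0.0009439 W
    P_R3 = (1.207 - 0)²/11000 = 0.0001325 W
    P_R4 = (4.97 - 0.1489)²/360 = 0.06456 W
    P_R5 = (1.207 - 0.1489)²/7500 = 0.0001493 W
    P_R6 = (0 - 0.1489)²/11 = 0.002015 W
  P_total = P_R1 + P_R2 + P_R3 + P_R4 + P_R5 + P_R6 = 0.06821 W

Final answers:
1. V_4 = 0.1489 V
2. I_R2 = 0.0002509 A
3. P_R3 = 0.0001325 W
4. P_total = 0.06821 W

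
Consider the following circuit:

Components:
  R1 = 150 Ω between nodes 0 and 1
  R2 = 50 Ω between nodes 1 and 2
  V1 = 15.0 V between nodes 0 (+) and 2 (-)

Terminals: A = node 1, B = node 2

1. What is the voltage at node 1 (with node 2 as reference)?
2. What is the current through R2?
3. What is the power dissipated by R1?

Nodal analysis, taking node 2 as the 0 V reference.
Source V1 fixes V_0 = 15 V.
KCL at each unknown node (sum of currents leaving = 0; resistances in Ω):
  Node 1: (V_1 - 15)/150 + (V_1 - 0)/50 = 0
Collecting terms: 0.02667 × V_1 = 0.1  =>  V_1 = 3.75 V
Part 1:
  Read off the nodal solution: V_1 = 3.75 V
Part 2:
  I_R2 = (V_1 - V_2)/R2 = (3.75 - 0)/50 = 0.075 A
  Magnitude: I_R2 = 0.075 A
Part 3:
  I_R1 = (V_0 - V_1)/R1 = (15 - 3.75)/150 = 0.075 A
  P_R1 = I_R1² × R1 = (0.075)² × 150 = 0.8438 W

Final answers:
1. V_1 = 3.75 V
2. I_R2 = 0.075 A
3. P_R1 = 0.8438 W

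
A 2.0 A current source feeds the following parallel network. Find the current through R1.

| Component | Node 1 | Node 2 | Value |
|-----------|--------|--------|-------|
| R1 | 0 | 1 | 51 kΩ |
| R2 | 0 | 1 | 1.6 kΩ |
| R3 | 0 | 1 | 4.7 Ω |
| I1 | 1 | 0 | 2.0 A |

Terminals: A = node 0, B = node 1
All resistors sit directly between nodes 0 and 1, so they are in parallel and share one voltage V; the full source current 2 A splits among them.
1/R_par = 1/51000 + 1/1600 + 1/4.7 = 0.2134 S  =>  R_par = 4.686 Ω
V = I × R_par = 2 × 4.686 = 9.372 V
I_R1 = V/R1 = 9.372/51000 = 0.0001838 A

Final answer: 0.0001838 A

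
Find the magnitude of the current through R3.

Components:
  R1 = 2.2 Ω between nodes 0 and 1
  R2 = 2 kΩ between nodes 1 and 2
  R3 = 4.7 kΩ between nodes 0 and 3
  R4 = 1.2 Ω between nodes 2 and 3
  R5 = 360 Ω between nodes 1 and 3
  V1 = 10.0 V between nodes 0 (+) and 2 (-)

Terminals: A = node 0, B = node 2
Nodal analysis, taking node 2 as the 0 V reference.
Source V1 fixes V_0 = 10 V.
KCL at each unknown node (sum of currents leaving = 0; resistances in Ω):
  Node 1: (V_1 - 10)/2.2 + (V_1 - 0)/2000 + (V_1 - V_3)/360 = 0
  Node 3: (V_3 - 10)/4700 + (V_3 - 0)/1.2 + (V_3 - V_1)/360 = 0
Collecting terms (coefficients in siemens):
  0.4578·V_1 - 0.002778·V_3 = 4.545
  0.8363·V_3 - 0.002778·V_1 = 0.002128
Determinant D = (0.4578)(0.8363) - (-0.002778)(-0.002778) = 0.3829
V_1 = [(4.545)(0.8363) - (-0.002778)(0.002128)]/D = 9.929 V
V_3 = [(0.4578)(0.002128) - (4.545)(-0.002778)]/D = 0.03552 V
I_R3 = (V_0 - V_3)/R3 = (10 - 0.03552)/4700 = 0.00212 A
|I_R3| = 0.00212 A

Final answer: |I_R3| = 0.00212 A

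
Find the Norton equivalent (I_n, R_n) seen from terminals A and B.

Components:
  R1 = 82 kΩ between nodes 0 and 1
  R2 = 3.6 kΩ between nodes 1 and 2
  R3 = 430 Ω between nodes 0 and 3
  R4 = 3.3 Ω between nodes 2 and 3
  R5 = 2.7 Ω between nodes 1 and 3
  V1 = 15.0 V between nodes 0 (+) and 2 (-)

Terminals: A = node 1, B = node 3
Find the Thévenin equivalent first; then I_n = V_th/R_th and R_n = R_th.
Step 1 — V_th is the open-circuit voltage V_A - V_B (nothing connected across the terminals).
Nodal analysis, taking node 2 as the 0 V reference.
Source V1 fixes V_0 = 15 V.
KCL at each unknown node (sum of currents leaving = 0; resistances in Ω):
  Node 1: (V_1 - 15)/82000 + (V_1 - 0)/3600 + (V_1 - V_3)/2.7 = 0
  Node 3: (V_3 - 15)/430 + (V_3 - 0)/3.3 + (V_3 - V_1)/2.7 = 0
Collecting terms (coefficients in siemens):
  0.3707·V_1 - 0.3704·V_3 = 0.0001829
  0.6757·V_3 - 0.3704·V_1 = 0.03488
Determinant D = (0.3707)(0.6757) - (-0.3704)(-0.3704) = 0.1133
V_1 = [(0.0001829)(0.6757) - (-0.3704)(0.03488)]/D = 0.1151 V
V_3 = [(0.3707)(0.03488) - (0.0001829)(-0.3704)]/D = 0.1147 V
V_th = V_1 - V_3 = 0.1151 - 0.1147 = 0.0004038 V
Step 2 — R_th: zero the source — replace V1 by a short circuit (node 2 merges into node 0) — and find the resistance seen between A (node 1) and B (node 3).
Reduce the network between node 1 (A) and node 3 (B) by series/parallel combination:
  Rp1 = R1 ‖ R2 (parallel, both between nodes 0 and 1) = 1/(1/82000 + 1/3600) = 3449 Ω
  Rp2 = R3 ‖ R4 (parallel, both between nodes 0 and 3) = 1/(1/430 + 1/3.3) = 3.275 Ω
  Rs1 = Rp1 + Rp2 (series, joined only at node 0) = 3449 + 3.275 = 3452 Ω
  Rp3 = R5 ‖ Rs1 (parallel, both between nodes 1 and 3) = 1/(1/2.7 + 1/3452) = 2.698 Ω
R_th = 2.698 Ω
I_n = V_th/R_th = 0.0004038/2.698 = 0.0001497 A, and R_n = R_th = 2.698 Ω

Final answer: I_n = 0.0001497 A, R_n = 2.698 Ω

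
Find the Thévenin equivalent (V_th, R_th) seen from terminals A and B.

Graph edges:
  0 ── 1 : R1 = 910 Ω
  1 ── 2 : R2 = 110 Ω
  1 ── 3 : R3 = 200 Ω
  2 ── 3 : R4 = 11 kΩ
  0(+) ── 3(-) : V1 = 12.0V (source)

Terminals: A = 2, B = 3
Step 1 — V_th is the open-circuit voltage V_A - V_B (nothing connected across the terminals).
Nodal analysis, taking node 3 as the 0 V reference.
Source V1 fixes V_0 = 12 V.
KCL at each unknown node (sum of currents leaving = 0; resistances in Ω):
  Node 1: (V_1 - 12)/910 + (V_1 - V_2)/110 + (V_1 - 0)/200 = 0
  Node 2: (V_2 - V_1)/110 + (V_2 - 0)/11000 = 0
Collecting terms (coefficients in siemens):
  0.01519·V_1 - 0.009091·V_2 = 0.01319
  0.009182·V_2 - 0.009091·V_1 = 0
Determinant D = (0.01519)(0.009182) - (-0.009091)(-0.009091) = 0.00005683
V_1 = [(0.01319)(0.009182) - (-0.009091)(0)]/D = 2.131 V
V_2 = [(0.01519)(0) - (0.01319)(-0.009091)]/D = 2.11 V
V_th = V_2 - V_3 = 2.11 - 0 = 2.11 V
Step 2 — R_th: zero the source — replace V1 by a short circuit (node 3 merges into node 0) — and find the resistance seen between A (node 2) and B (node 0).
Reduce the network between node 2 (A) and node 0 (B) by series/parallel combination:
  Rp1 = R1 ‖ R3 (parallel, both between nodes 0 and 1) = 1/(1/910 + 1/200) = 164 Ω
  Rs1 = R2 + Rp1 (series, joined only at node 1) = 110 + 164 = 274 Ω
  Rp2 = R4 ‖ Rs1 (parallel, both between nodes 0 and 2) = 1/(1/11000 + 1/274) = 267.3 Ω
R_th = 267.3 Ω

Final answer: V_th = 2.11 V, R_th = 267.3 Ω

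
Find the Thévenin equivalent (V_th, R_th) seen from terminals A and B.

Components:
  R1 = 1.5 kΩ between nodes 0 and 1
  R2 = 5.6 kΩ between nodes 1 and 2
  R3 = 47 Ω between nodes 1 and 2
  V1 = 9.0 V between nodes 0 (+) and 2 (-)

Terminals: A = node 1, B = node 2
Step 1 — V_th is the open-circuit voltage V_A - V_B (nothing connected across the terminals).
Nodal analysis, taking node 2 as the 0 V reference.
Source V1 fixes V_0 = 9 V.
KCL at each unknown node (sum of currents leaving = 0; resistances in Ω):
  Node 1: (V_1 - 9)/1500 + (V_1 - 0)/5600 + (V_1 - 0)/47 = 0
Collecting terms: 0.02212 × V_1 = 0.006  =>  V_1 = 0.2712 V
V_th = V_1 - V_2 = 0.2712 - 0 = 0.2712 V
Step 2 — R_th: zero the source — replace V1 by a short circuit (node 2 merges into node 0) — and find the resistance seen between A (node 1) and B (node 0).
Reduce the network between node 1 (A) and node 0 (B) by series/parallel combination:
  Rp1 = R1 ‖ R2 ‖ R3 (parallel, all between nodes 0 and 1) = 1/(1/1500 + 1/5600 + 1/47) = 45.2 Ω
R_th = 45.2 Ω

Final answer: V_th = 0.2712 V, R_th = 45.2 Ω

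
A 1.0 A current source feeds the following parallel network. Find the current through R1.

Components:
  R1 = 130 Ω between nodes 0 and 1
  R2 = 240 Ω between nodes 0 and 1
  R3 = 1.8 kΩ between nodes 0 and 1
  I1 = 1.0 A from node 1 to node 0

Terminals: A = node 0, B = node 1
All resistors sit directly between nodes 0 and 1, so they are in parallel and share one voltage V; the full source current 1 A splits among them.
1/R_par = 1/130 + 1/240 + 1/1800 = 0.01241 S  =>  R_par = 80.55 Ω
V = I × R_par = 1 × 80.55 = 80.55 V
I_R1 = V/R1 = 80.55/130 = 0.6196 A

Final answer: 0.6196 A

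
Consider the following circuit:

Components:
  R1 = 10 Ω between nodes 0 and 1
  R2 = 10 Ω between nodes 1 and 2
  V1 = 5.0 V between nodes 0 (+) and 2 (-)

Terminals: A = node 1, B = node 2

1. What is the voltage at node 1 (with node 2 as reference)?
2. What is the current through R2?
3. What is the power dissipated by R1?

Nodal analysis, taking node 2 as the 0 V reference.
Source V1 fixes V_0 = 5 V.
KCL at each unknown node (sum of currents leaving = 0; resistances in Ω):
  Node 1: (V_1 - 5)/10 + (V_1 - 0)/10 = 0
Collecting terms: 0.2 × V_1 = 0.5  =>  V_1 = 2.5 V
Part 1:
  Read off the nodal solution: V_1 = 2.5 V
Part 2:
  I_R2 = (V_1 - V_2)/R2 = (2.5 - 0)/10 = 0.25 A
  Magnitude: I_R2 = 0.25 A
Part 3:
  I_R1 = (V_0 - V_1)/R1 = (5 - 2.5)/10 = 0.25 A
  P_R1 = I_R1² × R1 = (0.25)² × 10 = 0.625 W

Final answers:
1. V_1 = 2.5 V
2. I_R2 = 0.25 A
3. P_R1 = 0.625 W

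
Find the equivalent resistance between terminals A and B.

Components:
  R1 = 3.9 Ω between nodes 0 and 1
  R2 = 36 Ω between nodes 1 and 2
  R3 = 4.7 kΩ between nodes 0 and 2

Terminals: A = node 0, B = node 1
Reduce the network between node 0 (A) and node 1 (B) by series/parallel combination:
  Rs1 = R3 + R2 (series, joined only at node 2) = 4700 + 36 = 4736 Ω
  Rp1 = R1 ‖ Rs1 (parallel, both between nodes 0 and 1) = 1/(1/3.9 + 1/4736) = 3.897 Ω
R_eq = 3.897 Ω

Final answer: 3.897 Ω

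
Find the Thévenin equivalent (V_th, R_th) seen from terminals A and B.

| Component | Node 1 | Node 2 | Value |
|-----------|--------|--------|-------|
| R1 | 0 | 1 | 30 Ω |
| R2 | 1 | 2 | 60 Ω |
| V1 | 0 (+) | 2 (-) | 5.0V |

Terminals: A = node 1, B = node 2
Step 1 — V_th is the open-circuit voltage V_A - V_B (nothing connected across the terminals).
Nodal analysis, taking node 2 as the 0 V reference.
Source V1 fixes V_0 = 5 V.
KCL at each unknown node (sum of currents leaving = 0; resistances in Ω):
  Node 1: (V_1 - 5)/30 + (V_1 - 0)/60 = 0
Collecting terms: 0.05 × V_1 = 0.1667  =>  V_1 = 3.333 V
V_th = V_1 - V_2 = 3.333 - 0 = 3.333 V
Step 2 — R_th: zero the source — replace V1 by a short circuit (node 2 merges into node 0) — and find the resistance seen between A (node 1) and B (node 0).
Reduce the network between node 1 (A) and node 0 (B) by series/parallel combination:
  Rp1 = R1 ‖ R2 (parallel, both between nodes 0 and 1) = 1/(1/30 + 1/60) = 20 Ω
R_th = 20 Ω

Final answer: V_th = 3.333 V, R_th = 20 Ω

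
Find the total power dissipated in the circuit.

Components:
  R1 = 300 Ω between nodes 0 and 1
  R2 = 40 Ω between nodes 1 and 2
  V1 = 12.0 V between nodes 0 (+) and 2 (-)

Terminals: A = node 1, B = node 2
Nodal analysis, taking node 2 as the 0 V reference.
Source V1 fixes V_0 = 12 V.
KCL at each unknown node (sum of currents leaving = 0; resistances in Ω):
  Node 1: (V_1 - 12)/300 + (V_1 - 0)/40 = 0
Collecting terms: 0.02833 × V_1 = 0.04  =>  V_1 = 1.412 V
Power in each resistor, P = (ΔV)²/R:
  P_R1 = (12 - 1.412)²/300 = 0.3737 W
  P_R2 = (1.412 - 0)²/40 = 0.04983 W
P_total = P_R1 + P_R2 = 0.4235 W

Final answer: 0.4235 W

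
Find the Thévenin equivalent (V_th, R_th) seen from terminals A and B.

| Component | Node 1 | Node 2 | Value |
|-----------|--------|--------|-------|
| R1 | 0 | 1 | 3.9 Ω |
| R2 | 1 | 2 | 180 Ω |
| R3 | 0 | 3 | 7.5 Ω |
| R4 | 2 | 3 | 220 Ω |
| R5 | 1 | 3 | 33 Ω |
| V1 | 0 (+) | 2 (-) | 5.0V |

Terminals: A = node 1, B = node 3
Step 1 — V_th is the open-circuit voltage V_A - V_B (nothing connected across the terminals).
Nodal analysis, taking node 2 as the 0 V reference.
Source V1 fixes V_0 = 5 V.
KCL at each unknown node (sum of currents leaving = 0; resistances in Ω):
  Node 1: (V_1 - 5)/3.9 + (V_1 - 0)/180 + (V_1 - V_3)/33 = 0
  Node 3: (V_3 - 5)/7.5 + (V_3 - 0)/220 + (V_3 - V_1)/33 = 0
Collecting terms (coefficients in siemens):
  0.2923·V_1 - 0.0303·V_3 = 1.282
  0.1682·V_3 - 0.0303·V_1 = 0.6667
Determinant D = (0.2923)(0.1682) - (-0.0303)(-0.0303) = 0.04824
V_1 = [(1.282)(0.1682) - (-0.0303)(0.6667)]/D = 4.889 V
V_3 = [(0.2923)(0.6667) - (1.282)(-0.0303)]/D = 4.845 V
V_th = V_1 - V_3 = 4.889 - 4.845 = 0.04403 V
Step 2 — R_th: zero the source — replace V1 by a short circuit (node 2 merges into node 0) — and find the resistance seen between A (node 1) and B (node 3).
Reduce the network between node 1 (A) and node 3 (B) by series/parallel combination:
  Rp1 = R1 ‖ R2 (parallel, both between nodes 0 and 1) = 1/(1/3.9 + 1/180) = 3.817 Ω
  Rp2 = R3 ‖ R4 (parallel, both between nodes 0 and 3) = 1/(1/7.5 + 1/220) = 7.253 Ω
  Rs1 = Rp1 + Rp2 (series, joined only at node 0) = 3.817 + 7.253 = 11.07 Ω
  Rp3 = R5 ‖ Rs1 (parallel, both between nodes 1 and 3) = 1/(1/33 + 1/11.07) = 8.289 Ω
R_th = 8.289 Ω

Final answer: V_th = 0.04403 V, R_th = 8.289 Ω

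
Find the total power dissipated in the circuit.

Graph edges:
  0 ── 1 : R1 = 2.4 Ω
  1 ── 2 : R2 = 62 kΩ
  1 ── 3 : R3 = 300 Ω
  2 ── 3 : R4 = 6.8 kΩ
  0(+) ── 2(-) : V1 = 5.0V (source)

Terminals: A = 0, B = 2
Nodal analysis, taking node 2 as the 0 V reference.
Source V1 fixes V_0 = 5 V.
KCL at each unknown node (sum of currents leaving = 0; resistances in Ω):
  Node 1: (V_1 - 5)/2.4 + (V_1 - 0)/62000 + (V_1 - V_3)/300 = 0
  Node 3: (V_3 - V_1)/300 + (V_3 - 0)/6800 = 0
Collecting terms (coefficients in siemens):
  0.42·V_1 - 0.003333·V_3 = 2.083
  0.00348·V_3 - 0.003333·V_1 = 0
Determinant D = (0.42)(0.00348) - (-0.003333)(-0.003333) = 0.001451
V_1 = [(2.083)(0.00348) - (-0.003333)(0)]/D = 4.998 V
V_3 = [(0.42)(0) - (2.083)(-0.003333)]/D = 4.787 V
Power in each resistor, P = (ΔV)²/R:
  P_R1 = (5 - 4.998)²/2.4 = 0.000001477 W
  P_R2 = (4.998 - 0)²/62000 = 0.0004029 W
  P_R3 = (4.998 - 4.787)²/300 = 0.0001487 W
  P_R4 = (0 - 4.787)²/6800 = 0.00337 W
P_total = P_R1 + P_R2 + P_R3 + P_R4 = 0.003923 W

Final answer: 0.003923 W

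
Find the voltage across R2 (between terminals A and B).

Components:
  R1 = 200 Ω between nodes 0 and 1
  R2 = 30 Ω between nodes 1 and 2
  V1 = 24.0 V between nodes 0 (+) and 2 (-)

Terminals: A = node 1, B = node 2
R1 and R2 are in series across V1 (node 0 → node 1 → node 2), and the output A–B is taken across R2, so this is a voltage divider.
Series current: I = V1/(R1 + R2) = 24/(200 + 30) = 24/230 = 0.1043 A
V_R2 = I × R2 = V1 × R2/(R1 + R2) = 24 × 30/230 = 3.13 V

Final answer: 3.13 V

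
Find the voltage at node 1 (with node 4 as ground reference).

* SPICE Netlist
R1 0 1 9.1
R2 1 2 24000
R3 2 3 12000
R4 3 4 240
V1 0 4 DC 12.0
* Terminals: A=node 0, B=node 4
Nodal analysis, taking node 4 as the 0 V reference.
Source V1 fixes V_0 = 12 V.
KCL at each unknown node (sum of currents leaving = 0; resistances in Ω):
  Node 1: (V_1 - 12)/9.1 + (V_1 - V_2)/24000 = 0
  Node 2: (V_2 - V_1)/24000 + (V_2 - V_3)/12000 = 0
  Node 3: (V_3 - V_2)/12000 + (V_3 - 0)/240 = 0
Collecting terms (coefficients in siemens):
  0.1099·V_1 - 0.00004167·V_2 = 1.319
  0.000125·V_2 - 0.00004167·V_1 - 0.00008333·V_3 = 0
  0.00425·V_3 - 0.00008333·V_2 = 0
Solving these 3 simultaneous equations (Gaussian elimination) gives:
  V_1 = 12 V, V_2 = 4.052 V, V_3 = 0.07945 V
The requested potential is V_1 = 12 V.

Final answer: V_1 = 12 V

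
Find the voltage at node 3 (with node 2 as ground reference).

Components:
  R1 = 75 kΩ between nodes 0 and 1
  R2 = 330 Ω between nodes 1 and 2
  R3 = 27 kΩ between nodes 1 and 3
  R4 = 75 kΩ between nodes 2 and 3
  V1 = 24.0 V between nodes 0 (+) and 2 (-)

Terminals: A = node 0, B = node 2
Nodal analysis, taking node 2 as the 0 V reference.
Source V1 fixes V_0 = 24 V.
KCL at each unknown node (sum of currents leaving = 0; resistances in Ω):
  Node 1: (V_1 - 24)/75000 + (V_1 - 0)/330 + (V_1 - V_3)/27000 = 0
  Node 3: (V_3 - V_1)/27000 + (V_3 - 0)/75000 = 0
Collecting terms (coefficients in siemens):
  0.003081·V_1 - 0.00003704·V_3 = 0.00032
  0.00005037·V_3 - 0.00003704·V_1 = 0
Determinant D = (0.003081)(0.00005037) - (-0.00003704)(-0.00003704) = 0.0000001538
V_1 = [(0.00032)(0.00005037) - (-0.00003704)(0)]/D = 0.1048 V
V_3 = [(0.003081)(0) - (0.00032)(-0.00003704)]/D = 0.07706 V
The requested potential is V_3 = 0.07706 V.

Final answer: V_3 = 0.07706 V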